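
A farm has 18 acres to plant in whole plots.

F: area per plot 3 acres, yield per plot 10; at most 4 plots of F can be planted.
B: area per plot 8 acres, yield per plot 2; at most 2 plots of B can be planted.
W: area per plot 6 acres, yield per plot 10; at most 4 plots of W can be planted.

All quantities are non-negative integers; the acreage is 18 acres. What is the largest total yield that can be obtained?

50

Take 4×F and 1×W: area 18 ≤ 18, yield 4·10 + 1·10 = 50.
F has the best ratio (10/3) and is taken to its limit of 4; remaining capacity is filled optimally with the others.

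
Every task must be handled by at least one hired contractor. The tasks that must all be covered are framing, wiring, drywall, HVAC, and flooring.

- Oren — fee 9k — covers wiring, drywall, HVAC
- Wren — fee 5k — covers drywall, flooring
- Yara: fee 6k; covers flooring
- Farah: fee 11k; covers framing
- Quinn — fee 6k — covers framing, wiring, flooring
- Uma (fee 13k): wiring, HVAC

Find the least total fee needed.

Choose Oren and Quinn: together they cover framing, wiring, drywall, HVAC, flooring — every task.
Total fee: 9 + 6 = 15.
No cover costs less than 15.

15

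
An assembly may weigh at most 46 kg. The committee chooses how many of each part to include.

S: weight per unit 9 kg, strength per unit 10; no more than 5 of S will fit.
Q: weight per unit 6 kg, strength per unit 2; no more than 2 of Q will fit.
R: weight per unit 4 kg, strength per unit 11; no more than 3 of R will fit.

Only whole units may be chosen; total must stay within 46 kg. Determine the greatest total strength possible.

65

R has the best ratio (11/4); taking only R gives at most 3×11 = 33 (stopped by the supply cap of 3).
Mixing does better — 3×S, 1×Q, and 3×R: weight 45 ≤ 46, strength 3·10 + 1·2 + 3·11 = 65.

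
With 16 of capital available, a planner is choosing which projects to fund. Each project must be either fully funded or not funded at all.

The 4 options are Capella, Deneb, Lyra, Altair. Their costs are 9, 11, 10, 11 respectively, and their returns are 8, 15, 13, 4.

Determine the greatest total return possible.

15

Lyra: cost 10 ≤ 16, return 13.
Deneb: cost 11 ≤ 16, return 15.
Best is Deneb with total return 15.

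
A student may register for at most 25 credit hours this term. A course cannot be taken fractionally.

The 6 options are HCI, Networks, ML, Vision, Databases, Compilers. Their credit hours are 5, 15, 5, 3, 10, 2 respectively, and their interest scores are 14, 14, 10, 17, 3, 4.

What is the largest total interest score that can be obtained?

This is a 0-1 knapsack instance.
Allowing fractional choices, the relaxed optimum would be about 54.3, but courses are indivisible.
HCI + Networks + Vision + Compilers: credit hours 5 + 15 + 3 + 2 = 25 ≤ 25, interest score 14 + 14 + 17 + 4 = 49.
HCI + ML + Vision + Databases + Compilers: credit hours 5 + 5 + 3 + 10 + 2 = 25 ≤ 25, interest score 14 + 10 + 17 + 3 + 4 = 48.
Best is HCI, Networks, Vision, and Compilers with total interest score 49.

49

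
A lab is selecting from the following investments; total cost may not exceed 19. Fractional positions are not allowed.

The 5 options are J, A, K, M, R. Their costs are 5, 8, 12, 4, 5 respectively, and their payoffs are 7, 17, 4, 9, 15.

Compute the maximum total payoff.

41

This is a 0-1 knapsack instance.
Allowing fractional choices, the relaxed optimum would be about 43.8, but investments are indivisible.
A + M + R: cost 8 + 4 + 5 = 17 ≤ 19, payoff 17 + 9 + 15 = 41.
J + A + R: cost 5 + 8 + 5 = 18 ≤ 19, payoff 7 + 17 + 15 = 39.
J + A + M: cost 5 + 8 + 4 = 17 ≤ 19, payoff 7 + 17 + 9 = 33.
Best is A, M, and R with total payoff 41.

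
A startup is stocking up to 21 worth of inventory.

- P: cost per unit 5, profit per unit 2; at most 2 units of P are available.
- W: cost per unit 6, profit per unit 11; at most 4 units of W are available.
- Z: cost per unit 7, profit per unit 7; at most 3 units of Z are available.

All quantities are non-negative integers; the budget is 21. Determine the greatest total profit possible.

33

2×W and 1×Z: cost 19 ≤ 21, profit 2·11 + 1·7 = 29.
3×W: cost 18 ≤ 21, profit 3·11 = 33.
Best is 33.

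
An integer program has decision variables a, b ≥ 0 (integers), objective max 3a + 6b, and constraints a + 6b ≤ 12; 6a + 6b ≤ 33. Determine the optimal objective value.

The continuous relaxation peaks at (4.2, 1.3) with value 20.40; rounding to a feasible lattice point costs some objective.
(a,b)=(4,1) is feasible, giving 18.
(a,b)=(3,1) is feasible, giving 15.
(a,b)=(5,0) is feasible, giving 15.
Maximum is 18 at (a,b)=(4,1).

18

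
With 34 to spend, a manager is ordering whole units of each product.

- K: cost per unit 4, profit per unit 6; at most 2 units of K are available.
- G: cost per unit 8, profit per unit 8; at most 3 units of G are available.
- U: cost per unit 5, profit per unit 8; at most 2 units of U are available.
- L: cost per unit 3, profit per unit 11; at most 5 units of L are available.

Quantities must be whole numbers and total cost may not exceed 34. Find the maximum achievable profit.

83

2×K, 2×U, and 5×L: cost 33 ≤ 34, profit 2·6 + 2·8 + 5·11 = 83.
1×G, 2×U, and 5×L: cost 33 ≤ 34, profit 1·8 + 2·8 + 5·11 = 79.
Best is 83.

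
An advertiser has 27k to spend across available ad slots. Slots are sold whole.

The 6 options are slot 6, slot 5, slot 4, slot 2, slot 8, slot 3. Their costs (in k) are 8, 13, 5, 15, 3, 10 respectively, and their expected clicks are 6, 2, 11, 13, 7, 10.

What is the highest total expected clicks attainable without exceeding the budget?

34

Allowing fractional choices, the relaxed optimum would be about 35.8, but ad slots are indivisible.
slot 6 + slot 4 + slot 8 + slot 3: cost 8 + 5 + 3 + 10 = 26 ≤ 27, expected clicks 6 + 11 + 7 + 10 = 34.
slot 4 + slot 2 + slot 8: cost 5 + 15 + 3 = 23 ≤ 27, expected clicks 11 + 13 + 7 = 31.
slot 4 + slot 8 + slot 3: cost 5 + 3 + 10 = 18 ≤ 27, expected clicks 11 + 7 + 10 = 28.
Best is slot 6, slot 4, slot 8, and slot 3 with total expected clicks 34.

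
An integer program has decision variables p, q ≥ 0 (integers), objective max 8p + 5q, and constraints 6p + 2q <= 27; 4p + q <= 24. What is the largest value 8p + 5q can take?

65

The continuous relaxation peaks at (0, 13.5) with value 67.50; rounding to a feasible lattice point costs some objective.
(p,q)=(0,13) is feasible, giving 65.
(p,q)=(0,12) is feasible, giving 60.
No feasible integer point exceeds 65.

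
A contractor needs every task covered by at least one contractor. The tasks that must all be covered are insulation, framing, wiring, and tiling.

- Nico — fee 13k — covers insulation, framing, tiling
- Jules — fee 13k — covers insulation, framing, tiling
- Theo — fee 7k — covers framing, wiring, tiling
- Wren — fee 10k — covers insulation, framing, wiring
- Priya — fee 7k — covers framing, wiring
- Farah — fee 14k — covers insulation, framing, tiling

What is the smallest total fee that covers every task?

This is an integer covering problem.
Choose Theo and Wren: together they cover insulation, framing, wiring, tiling — every task.
Total fee: 7 + 10 = 17.
No cover costs less than 17.

17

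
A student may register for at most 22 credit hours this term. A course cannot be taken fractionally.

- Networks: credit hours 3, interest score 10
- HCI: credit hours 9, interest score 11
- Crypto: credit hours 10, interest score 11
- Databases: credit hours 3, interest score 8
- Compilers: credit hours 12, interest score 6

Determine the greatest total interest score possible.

Networks + HCI + Crypto: credit hours 3 + 9 + 10 = 22 ≤ 22, interest score 10 + 11 + 11 = 32.
HCI + Crypto + Databases: credit hours 9 + 10 + 3 = 22 ≤ 22, interest score 11 + 11 + 8 = 30.
Best is Networks, HCI, and Crypto with total interest score 32.

32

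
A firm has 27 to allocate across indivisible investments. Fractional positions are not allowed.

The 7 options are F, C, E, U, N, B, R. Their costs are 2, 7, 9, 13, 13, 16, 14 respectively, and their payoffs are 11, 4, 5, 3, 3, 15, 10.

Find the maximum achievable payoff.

31

Allowing fractional choices, the relaxed optimum would be about 32.4, but investments are indivisible.
F + C + B: cost 2 + 7 + 16 = 25 ≤ 27, payoff 11 + 4 + 15 = 30.
F + B: cost 2 + 16 = 18 ≤ 27, payoff 11 + 15 = 26.
F + E + B: cost 2 + 9 + 16 = 27 ≤ 27, payoff 11 + 5 + 15 = 31.
Best is F, E, and B with total payoff 31.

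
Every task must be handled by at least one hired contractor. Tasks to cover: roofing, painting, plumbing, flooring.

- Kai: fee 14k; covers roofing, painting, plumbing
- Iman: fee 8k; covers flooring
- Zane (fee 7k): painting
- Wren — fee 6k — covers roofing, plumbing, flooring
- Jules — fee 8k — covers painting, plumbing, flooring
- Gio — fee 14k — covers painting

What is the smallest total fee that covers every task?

13

Choose Zane and Wren: together they cover roofing, painting, plumbing, flooring — every task.
Total fee: 7 + 6 = 13.
No cover costs less than 13.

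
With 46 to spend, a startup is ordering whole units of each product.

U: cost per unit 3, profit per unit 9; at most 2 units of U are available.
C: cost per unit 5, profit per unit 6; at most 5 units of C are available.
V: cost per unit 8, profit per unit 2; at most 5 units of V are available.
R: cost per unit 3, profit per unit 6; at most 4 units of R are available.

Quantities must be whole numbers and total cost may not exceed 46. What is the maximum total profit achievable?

Take 2×U, 5×C, and 4×R: cost 43 ≤ 46, profit 2·9 + 5·6 + 4·6 = 72.
U has the best ratio (9/3) and is taken to its limit of 2; remaining capacity is filled optimally with the others.

72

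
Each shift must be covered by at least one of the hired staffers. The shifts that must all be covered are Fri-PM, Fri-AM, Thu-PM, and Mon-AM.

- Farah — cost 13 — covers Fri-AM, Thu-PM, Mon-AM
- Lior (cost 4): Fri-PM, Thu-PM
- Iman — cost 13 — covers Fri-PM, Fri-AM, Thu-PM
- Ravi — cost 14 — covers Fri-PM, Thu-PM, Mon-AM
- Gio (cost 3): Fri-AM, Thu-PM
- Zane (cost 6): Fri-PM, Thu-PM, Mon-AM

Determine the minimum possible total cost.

This is a weighted set-cover instance.
Choose Gio and Zane: together they cover Fri-PM, Fri-AM, Thu-PM, Mon-AM — every shift.
Total cost: 3 + 6 = 9.

9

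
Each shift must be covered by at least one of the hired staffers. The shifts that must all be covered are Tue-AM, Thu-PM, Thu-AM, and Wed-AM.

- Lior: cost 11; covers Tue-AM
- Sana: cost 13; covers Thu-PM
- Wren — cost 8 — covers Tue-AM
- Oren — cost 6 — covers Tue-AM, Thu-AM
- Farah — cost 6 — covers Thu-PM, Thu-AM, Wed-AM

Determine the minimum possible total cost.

Choose Oren and Farah: together they cover Tue-AM, Thu-PM, Thu-AM, Wed-AM — every shift.
Total cost: 6 + 6 = 12.
No cover costs less than 12.

12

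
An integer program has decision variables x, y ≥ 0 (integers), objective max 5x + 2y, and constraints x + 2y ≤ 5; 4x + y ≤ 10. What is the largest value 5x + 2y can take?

(x,y)=(2,1): 1·2+2·1=4≤5, 4·2+1·1=9≤10, objective 12.
(x,y)=(2,0): 1·2+2·0=2≤5, 4·2+1·0=8≤10, objective 10.
(x,y)=(1,2): 1·1+2·2=5≤5, 4·1+1·2=6≤10, objective 9.
(x,y)=(1,1): 1·1+2·1=3≤5, 4·1+1·1=5≤10, objective 7.
Maximum is 12 at (x,y)=(2,1).

12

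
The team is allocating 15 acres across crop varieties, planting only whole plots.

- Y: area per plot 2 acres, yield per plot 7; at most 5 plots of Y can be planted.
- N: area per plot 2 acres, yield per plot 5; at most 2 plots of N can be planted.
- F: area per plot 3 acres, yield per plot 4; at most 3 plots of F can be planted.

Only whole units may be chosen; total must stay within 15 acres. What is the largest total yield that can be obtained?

45

5×Y, 1×N, and 1×F: area 15 ≤ 15, yield 5·7 + 1·5 + 1·4 = 44.
5×Y and 2×N: area 14 ≤ 15, yield 5·7 + 2·5 = 45.
Best is 45.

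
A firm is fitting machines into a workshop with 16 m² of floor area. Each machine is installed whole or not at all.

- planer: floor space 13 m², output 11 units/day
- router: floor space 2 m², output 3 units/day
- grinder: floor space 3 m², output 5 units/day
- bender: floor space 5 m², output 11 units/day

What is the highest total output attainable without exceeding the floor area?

Allowing fractional choices, the relaxed optimum would be about 24.1, but machines are indivisible.
planer + grinder: floor space 13 + 3 = 16 ≤ 16, output 11 + 5 = 16.
router + grinder + bender: floor space 2 + 3 + 5 = 10 ≤ 16, output 3 + 5 + 11 = 19.
grinder + bender: floor space 3 + 5 = 8 ≤ 16, output 5 + 11 = 16.
Best is router, grinder, and bender with total output 19.

19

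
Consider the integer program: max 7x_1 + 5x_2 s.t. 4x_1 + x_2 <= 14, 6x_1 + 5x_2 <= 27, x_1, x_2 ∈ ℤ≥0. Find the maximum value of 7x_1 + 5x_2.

The continuous relaxation peaks at (3.07, 1.71) with value 30.07; rounding to a feasible lattice point costs some objective.
(x_1,x_2)=(2,3): 4·2+1·3=11≤14, 6·2+5·3=27≤27, objective 29.
(x_1,x_2)=(1,4): 4·1+1·4=8≤14, 6·1+5·4=26≤27, objective 27.
(x_1,x_2)=(3,1): 4·3+1·1=13≤14, 6·3+5·1=23≤27, objective 26.
Maximum is 29 at (x_1,x_2)=(2,3).

29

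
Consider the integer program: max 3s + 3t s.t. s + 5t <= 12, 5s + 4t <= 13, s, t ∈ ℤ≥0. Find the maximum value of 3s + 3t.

The continuous relaxation peaks at (0.81, 2.24) with value 9.14; rounding to a feasible lattice point costs some objective.
(s,t)=(1,2) is feasible, giving 9.
(s,t)=(0,2) is feasible, giving 6.
(s,t)=(1,1) is feasible, giving 6.
No feasible integer point exceeds 9.

9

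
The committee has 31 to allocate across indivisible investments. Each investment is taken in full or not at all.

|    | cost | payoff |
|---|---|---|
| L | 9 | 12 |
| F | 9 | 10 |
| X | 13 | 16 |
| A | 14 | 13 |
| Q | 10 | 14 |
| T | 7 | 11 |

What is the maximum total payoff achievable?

41

Treat it as a binary knapsack problem.
Allowing fractional choices, the relaxed optimum would be about 43.2, but investments are indivisible.
L + X + T: cost 9 + 13 + 7 = 29 ≤ 31, payoff 12 + 16 + 11 = 39.
X + Q + T: cost 13 + 10 + 7 = 30 ≤ 31, payoff 16 + 14 + 11 = 41.
L + F + X: cost 9 + 9 + 13 = 31 ≤ 31, payoff 12 + 10 + 16 = 38.
Best is X, Q, and T with total payoff 41.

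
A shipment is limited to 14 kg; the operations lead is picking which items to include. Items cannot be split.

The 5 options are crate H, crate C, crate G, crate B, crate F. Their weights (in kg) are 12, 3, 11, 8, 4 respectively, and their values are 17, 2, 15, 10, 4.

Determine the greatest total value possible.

crate C + crate G: weight 3 + 11 = 14 ≤ 14, value 2 + 15 = 17.
crate G: weight 11 ≤ 14, value 15.
crate H: weight 12 ≤ 14, value 17.
The maximum value is 17; one optimal choice is crate H.

17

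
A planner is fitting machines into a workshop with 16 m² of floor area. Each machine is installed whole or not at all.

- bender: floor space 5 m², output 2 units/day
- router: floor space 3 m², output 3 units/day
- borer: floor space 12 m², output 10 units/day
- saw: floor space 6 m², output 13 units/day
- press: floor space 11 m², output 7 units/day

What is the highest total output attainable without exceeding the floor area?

18

Allowing fractional choices, the relaxed optimum would be about 21.8, but machines are indivisible.
bender + saw: floor space 5 + 6 = 11 ≤ 16, output 2 + 13 = 15.
bender + router + saw: floor space 5 + 3 + 6 = 14 ≤ 16, output 2 + 3 + 13 = 18.
router + saw: floor space 3 + 6 = 9 ≤ 16, output 3 + 13 = 16.
Best is bender, router, and saw with total output 18.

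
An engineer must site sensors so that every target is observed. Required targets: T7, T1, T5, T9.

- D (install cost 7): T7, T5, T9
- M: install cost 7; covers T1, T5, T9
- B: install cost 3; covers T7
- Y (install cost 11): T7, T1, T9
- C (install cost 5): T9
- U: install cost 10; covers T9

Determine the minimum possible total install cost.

10

This is an integer covering problem.
Choose M and B: together they cover T7, T1, T5, T9 — every target.
Total install cost: 7 + 3 = 10.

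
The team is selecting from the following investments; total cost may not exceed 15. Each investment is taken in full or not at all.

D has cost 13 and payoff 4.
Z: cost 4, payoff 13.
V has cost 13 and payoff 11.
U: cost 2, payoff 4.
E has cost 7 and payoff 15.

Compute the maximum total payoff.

Take Z, U, and E: cost 4 + 2 + 7 = 13 ≤ 15, payoff 13 + 4 + 15 = 32.
No other feasible combination does better.

32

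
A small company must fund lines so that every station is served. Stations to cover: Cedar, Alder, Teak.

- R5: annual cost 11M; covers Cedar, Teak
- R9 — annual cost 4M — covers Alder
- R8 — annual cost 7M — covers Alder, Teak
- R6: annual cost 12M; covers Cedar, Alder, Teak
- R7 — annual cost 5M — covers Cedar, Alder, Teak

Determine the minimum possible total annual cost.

R7 alone covers Cedar, Alder, Teak — every station.
Total annual cost: 5.
No cover costs less than 5.

5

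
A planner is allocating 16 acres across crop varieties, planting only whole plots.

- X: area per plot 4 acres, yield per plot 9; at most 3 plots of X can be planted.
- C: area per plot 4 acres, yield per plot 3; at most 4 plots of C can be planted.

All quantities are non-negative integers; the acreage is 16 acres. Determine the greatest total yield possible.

X has the best ratio (9/4); taking only X gives at most 3×9 = 27 (stopped by the supply cap of 3).
Mixing does better — 3×X and 1×C: area 16 ≤ 16, yield 3·9 + 1·3 = 30.

30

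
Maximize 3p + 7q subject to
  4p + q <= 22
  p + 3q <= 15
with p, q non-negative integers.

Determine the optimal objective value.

(p,q)=(3,4): 4·3+1·4=16≤22, 1·3+3·4=15≤15, objective 37.
(p,q)=(2,4): 4·2+1·4=12≤22, 1·2+3·4=14≤15, objective 34.
No feasible integer point exceeds 37.

37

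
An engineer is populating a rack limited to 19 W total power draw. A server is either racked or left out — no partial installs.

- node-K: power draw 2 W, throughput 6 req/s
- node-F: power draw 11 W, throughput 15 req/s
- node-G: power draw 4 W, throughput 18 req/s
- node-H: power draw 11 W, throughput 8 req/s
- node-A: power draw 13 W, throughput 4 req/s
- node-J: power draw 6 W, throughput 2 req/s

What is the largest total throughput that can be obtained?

39

This is an integer program with binary decision variables.
Allowing fractional choices, the relaxed optimum would be about 40.5, but servers are indivisible.
node-K + node-F + node-G: power draw 2 + 11 + 4 = 17 ≤ 19, throughput 6 + 15 + 18 = 39.
node-F + node-G: power draw 11 + 4 = 15 ≤ 19, throughput 15 + 18 = 33.
Best is node-K, node-F, and node-G with total throughput 39.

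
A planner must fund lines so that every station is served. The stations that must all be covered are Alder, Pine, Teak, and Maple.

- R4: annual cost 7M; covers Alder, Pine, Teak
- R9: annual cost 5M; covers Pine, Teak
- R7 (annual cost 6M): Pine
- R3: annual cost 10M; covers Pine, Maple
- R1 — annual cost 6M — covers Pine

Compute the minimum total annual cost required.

17

Choose R4 and R3: together they cover Alder, Pine, Teak, Maple — every station.
Total annual cost: 7 + 10 = 17.
No cover costs less than 17.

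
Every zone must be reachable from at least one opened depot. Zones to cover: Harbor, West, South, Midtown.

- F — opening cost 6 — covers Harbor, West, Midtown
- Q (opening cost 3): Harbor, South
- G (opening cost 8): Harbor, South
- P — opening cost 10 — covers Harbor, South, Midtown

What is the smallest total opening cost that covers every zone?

Choose F and Q: together they cover Harbor, West, South, Midtown — every zone.
Total opening cost: 6 + 3 = 9.
No cover costs less than 9.

9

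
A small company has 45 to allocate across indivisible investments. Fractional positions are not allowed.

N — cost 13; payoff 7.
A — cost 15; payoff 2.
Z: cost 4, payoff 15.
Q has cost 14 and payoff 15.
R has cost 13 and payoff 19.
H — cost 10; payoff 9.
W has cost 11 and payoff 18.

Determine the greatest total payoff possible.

67

Z + Q + R + W: cost 4 + 14 + 13 + 11 = 42 ≤ 45, payoff 15 + 15 + 19 + 18 = 67.
Z + R + H + W: cost 4 + 13 + 10 + 11 = 38 ≤ 45, payoff 15 + 19 + 9 + 18 = 61.
N + Z + R + W: cost 13 + 4 + 13 + 11 = 41 ≤ 45, payoff 7 + 15 + 19 + 18 = 59.
Best is Z, Q, R, and W with total payoff 67.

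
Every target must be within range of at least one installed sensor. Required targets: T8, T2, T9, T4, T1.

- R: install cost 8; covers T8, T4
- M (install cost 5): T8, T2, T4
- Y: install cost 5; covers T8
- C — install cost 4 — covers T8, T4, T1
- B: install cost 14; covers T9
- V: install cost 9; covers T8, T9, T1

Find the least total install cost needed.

14

The greedy cost-per-new-target heuristic would pick C, M, and V for 18, but a cheaper cover exists.
Choose M and V: together they cover T8, T2, T9, T4, T1 — every target.
Total install cost: 5 + 9 = 14.
No cover costs less than 14.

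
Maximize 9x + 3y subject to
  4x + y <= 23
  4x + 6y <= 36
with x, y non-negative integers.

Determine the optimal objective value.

51

Relaxing integrality, the LP optimum is 53.70 at (x,y) = (5.1, 2.6), which is not an integer point.
(x,y)=(5,2) is feasible, giving 51.
(x,y)=(5,1) is feasible, giving 48.
(x,y)=(4,3) is feasible, giving 45.
(x,y)=(4,2) is feasible, giving 42.
The best lattice point is (5,2), giving 51.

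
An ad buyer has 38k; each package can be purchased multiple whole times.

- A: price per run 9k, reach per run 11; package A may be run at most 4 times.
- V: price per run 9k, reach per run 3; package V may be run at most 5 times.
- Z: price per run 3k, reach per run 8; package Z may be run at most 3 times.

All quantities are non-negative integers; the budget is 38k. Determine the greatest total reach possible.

57

This is a bounded integer knapsack.
Take 3×A and 3×Z: price 36 ≤ 38, reach 3·11 + 3·8 = 57.
Z has the best ratio (8/3) and is taken to its limit of 3; remaining capacity is filled optimally with the others.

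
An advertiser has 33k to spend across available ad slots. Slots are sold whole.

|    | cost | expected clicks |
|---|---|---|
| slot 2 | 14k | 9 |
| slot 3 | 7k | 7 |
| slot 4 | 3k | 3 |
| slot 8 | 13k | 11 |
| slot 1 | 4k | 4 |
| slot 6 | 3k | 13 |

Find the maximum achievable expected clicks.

38

slot 3 + slot 4 + slot 8 + slot 1 + slot 6: cost 7 + 3 + 13 + 4 + 3 = 30 ≤ 33, expected clicks 7 + 3 + 11 + 4 + 13 = 38.
slot 2 + slot 3 + slot 4 + slot 1 + slot 6: cost 14 + 7 + 3 + 4 + 3 = 31 ≤ 33, expected clicks 9 + 7 + 3 + 4 + 13 = 36.
Best is slot 3, slot 4, slot 8, slot 1, and slot 6 with total expected clicks 38.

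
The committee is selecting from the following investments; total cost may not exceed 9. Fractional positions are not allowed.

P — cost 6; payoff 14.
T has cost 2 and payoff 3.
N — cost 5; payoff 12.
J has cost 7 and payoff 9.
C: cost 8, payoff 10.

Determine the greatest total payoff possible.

Take P and T: cost 6 + 2 = 8 ≤ 9, payoff 14 + 3 = 17.
No other feasible combination does better.

17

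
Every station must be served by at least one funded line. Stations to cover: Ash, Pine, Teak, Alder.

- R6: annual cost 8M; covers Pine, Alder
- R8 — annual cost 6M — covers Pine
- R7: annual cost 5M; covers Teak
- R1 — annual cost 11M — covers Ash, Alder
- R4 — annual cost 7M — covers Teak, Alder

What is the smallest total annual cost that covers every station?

Choose R8, R7, and R1: together they cover Ash, Pine, Teak, Alder — every station.
Total annual cost: 6 + 5 + 11 = 22.

22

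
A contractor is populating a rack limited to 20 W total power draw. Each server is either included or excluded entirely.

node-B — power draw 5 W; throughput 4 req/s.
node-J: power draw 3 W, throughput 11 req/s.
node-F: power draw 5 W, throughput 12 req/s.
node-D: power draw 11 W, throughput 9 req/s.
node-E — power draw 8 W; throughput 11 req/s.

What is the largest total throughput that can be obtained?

34

Treat it as a binary knapsack problem.
Take node-J, node-F, and node-E: power draw 3 + 5 + 8 = 16 ≤ 20, throughput 11 + 12 + 11 = 34.
No other feasible combination does better.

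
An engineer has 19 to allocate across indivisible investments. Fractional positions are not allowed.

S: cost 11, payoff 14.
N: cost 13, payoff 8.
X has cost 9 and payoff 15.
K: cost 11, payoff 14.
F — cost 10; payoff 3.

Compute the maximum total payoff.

18

X: cost 9 ≤ 19, payoff 15.
X + F: cost 9 + 10 = 19 ≤ 19, payoff 15 + 3 = 18.
Best is X and F with total payoff 18.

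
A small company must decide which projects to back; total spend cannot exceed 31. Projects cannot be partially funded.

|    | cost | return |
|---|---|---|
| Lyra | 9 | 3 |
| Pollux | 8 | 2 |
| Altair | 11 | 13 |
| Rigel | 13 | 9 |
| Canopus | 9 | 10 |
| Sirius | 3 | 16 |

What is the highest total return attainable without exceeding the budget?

Altair + Canopus + Sirius: cost 11 + 9 + 3 = 23 ≤ 31, return 13 + 10 + 16 = 39.
Altair + Rigel + Sirius: cost 11 + 13 + 3 = 27 ≤ 31, return 13 + 9 + 16 = 38.
Pollux + Altair + Canopus + Sirius: cost 8 + 11 + 9 + 3 = 31 ≤ 31, return 2 + 13 + 10 + 16 = 41.
Best is Pollux, Altair, Canopus, and Sirius with total return 41.

41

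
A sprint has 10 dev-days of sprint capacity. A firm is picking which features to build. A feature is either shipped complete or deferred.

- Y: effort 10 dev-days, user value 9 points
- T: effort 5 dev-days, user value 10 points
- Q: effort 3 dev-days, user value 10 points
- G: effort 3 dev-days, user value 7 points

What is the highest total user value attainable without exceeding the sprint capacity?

Allowing fractional choices, the relaxed optimum would be about 25.0, but features are indivisible.
Q + G: effort 3 + 3 = 6 ≤ 10, user value 10 + 7 = 17.
T + Q: effort 5 + 3 = 8 ≤ 10, user value 10 + 10 = 20.
T + G: effort 5 + 3 = 8 ≤ 10, user value 10 + 7 = 17.
Best is T and Q with total user value 20.

20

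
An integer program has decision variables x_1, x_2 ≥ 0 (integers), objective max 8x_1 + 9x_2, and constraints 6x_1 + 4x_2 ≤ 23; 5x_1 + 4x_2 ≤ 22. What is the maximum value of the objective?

(x_1,x_2)=(0,5): 6·0+4·5=20≤23, 5·0+4·5=20≤22, objective 45.
(x_1,x_2)=(1,4): 6·1+4·4=22≤23, 5·1+4·4=21≤22, objective 44.
(x_1,x_2)=(0,4): 6·0+4·4=16≤23, 5·0+4·4=16≤22, objective 36.
The best lattice point is (0,5), giving 45.

45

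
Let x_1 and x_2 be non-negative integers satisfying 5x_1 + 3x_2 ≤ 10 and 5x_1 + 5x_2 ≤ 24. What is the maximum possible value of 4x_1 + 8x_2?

24

The continuous relaxation peaks at (0, 3.33) with value 26.67; rounding to a feasible lattice point costs some objective.
(x_1,x_2)=(0,3): 5·0+3·3=9≤10, 5·0+5·3=15≤24, objective 24.
(x_1,x_2)=(0,2): 5·0+3·2=6≤10, 5·0+5·2=10≤24, objective 16.
No feasible integer point exceeds 24.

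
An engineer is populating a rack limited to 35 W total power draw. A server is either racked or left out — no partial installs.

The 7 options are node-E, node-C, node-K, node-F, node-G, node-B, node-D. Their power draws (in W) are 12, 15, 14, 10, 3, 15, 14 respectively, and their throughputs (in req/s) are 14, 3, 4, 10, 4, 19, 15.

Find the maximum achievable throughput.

node-G + node-B + node-D: power draw 3 + 15 + 14 = 32 ≤ 35, throughput 4 + 19 + 15 = 38.
node-E + node-G + node-B: power draw 12 + 3 + 15 = 30 ≤ 35, throughput 14 + 4 + 19 = 37.
node-B + node-D: power draw 15 + 14 = 29 ≤ 35, throughput 19 + 15 = 34.
Best is node-G, node-B, and node-D with total throughput 38.

38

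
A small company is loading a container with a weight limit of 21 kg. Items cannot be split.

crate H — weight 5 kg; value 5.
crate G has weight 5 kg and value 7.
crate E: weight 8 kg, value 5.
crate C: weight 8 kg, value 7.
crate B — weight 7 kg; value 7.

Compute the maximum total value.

21

Take crate G, crate C, and crate B: weight 5 + 8 + 7 = 20 ≤ 21, value 7 + 7 + 7 = 21.
No other feasible combination does better.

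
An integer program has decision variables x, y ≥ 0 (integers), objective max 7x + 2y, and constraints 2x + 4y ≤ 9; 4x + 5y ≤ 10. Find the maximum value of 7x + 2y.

(x,y)=(2,0) is feasible, giving 14.
(x,y)=(1,1) is feasible, giving 9.
(x,y)=(1,0) is feasible, giving 7.
The best lattice point is (2,0), giving 14.

14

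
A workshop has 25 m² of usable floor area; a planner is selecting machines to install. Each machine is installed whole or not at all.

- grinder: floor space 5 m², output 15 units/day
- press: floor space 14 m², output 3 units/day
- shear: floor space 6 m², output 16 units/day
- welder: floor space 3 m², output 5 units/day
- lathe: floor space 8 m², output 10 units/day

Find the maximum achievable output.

This is a 0-1 knapsack instance.
Allowing fractional choices, the relaxed optimum would be about 46.6, but machines are indivisible.
grinder + shear + welder + lathe: floor space 5 + 6 + 3 + 8 = 22 ≤ 25, output 15 + 16 + 5 + 10 = 46.
grinder + shear + lathe: floor space 5 + 6 + 8 = 19 ≤ 25, output 15 + 16 + 10 = 41.
Best is grinder, shear, welder, and lathe with total output 46.

46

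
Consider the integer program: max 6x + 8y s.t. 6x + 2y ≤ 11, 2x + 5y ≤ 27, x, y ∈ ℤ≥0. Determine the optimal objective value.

40

Relaxing integrality, the LP optimum is 43.31 at (x,y) = (0.0385, 5.38), which is not an integer point.
(x,y)=(0,5): 6·0+2·5=10≤11, 2·0+5·5=25≤27, objective 40.
(x,y)=(0,4): 6·0+2·4=8≤11, 2·0+5·4=20≤27, objective 32.
Maximum is 40 at (x,y)=(0,5).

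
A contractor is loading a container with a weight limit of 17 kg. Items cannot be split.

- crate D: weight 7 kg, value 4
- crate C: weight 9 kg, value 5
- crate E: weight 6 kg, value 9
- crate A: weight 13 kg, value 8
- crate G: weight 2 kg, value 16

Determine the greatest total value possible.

30

crate E + crate G: weight 6 + 2 = 8 ≤ 17, value 9 + 16 = 25.
crate C + crate E + crate G: weight 9 + 6 + 2 = 17 ≤ 17, value 5 + 9 + 16 = 30.
crate D + crate E + crate G: weight 7 + 6 + 2 = 15 ≤ 17, value 4 + 9 + 16 = 29.
Best is crate C, crate E, and crate G with total value 30.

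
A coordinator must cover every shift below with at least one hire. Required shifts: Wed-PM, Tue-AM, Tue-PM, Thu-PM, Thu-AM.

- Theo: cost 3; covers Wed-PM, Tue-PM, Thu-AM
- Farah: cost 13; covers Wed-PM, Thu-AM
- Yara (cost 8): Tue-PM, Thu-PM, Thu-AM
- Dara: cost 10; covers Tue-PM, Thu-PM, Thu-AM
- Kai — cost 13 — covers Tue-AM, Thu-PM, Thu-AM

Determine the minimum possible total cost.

16

This is an integer covering problem.
Choose Theo and Kai: together they cover Wed-PM, Tue-AM, Tue-PM, Thu-PM, Thu-AM — every shift.
Total cost: 3 + 13 = 16.
No cover costs less than 16.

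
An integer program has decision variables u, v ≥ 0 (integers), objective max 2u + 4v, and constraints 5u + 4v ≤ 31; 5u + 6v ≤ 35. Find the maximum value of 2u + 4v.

22

Relaxing integrality, the LP optimum is 23.33 at (u,v) = (0, 5.83), which is not an integer point.
(u,v)=(1,5): 5·1+4·5=25≤31, 5·1+6·5=35≤35, objective 22.
(u,v)=(2,4): 5·2+4·4=26≤31, 5·2+6·4=34≤35, objective 20.
(u,v)=(0,5): 5·0+4·5=20≤31, 5·0+6·5=30≤35, objective 20.
(u,v)=(1,4): 5·1+4·4=21≤31, 5·1+6·4=29≤35, objective 18.
Maximum is 22 at (u,v)=(1,5).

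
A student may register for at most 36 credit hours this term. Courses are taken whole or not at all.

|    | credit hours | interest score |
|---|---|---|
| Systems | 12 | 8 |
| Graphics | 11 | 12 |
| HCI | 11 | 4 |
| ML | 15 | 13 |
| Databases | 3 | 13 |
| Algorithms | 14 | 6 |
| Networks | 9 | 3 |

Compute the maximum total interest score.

Allowing fractional choices, the relaxed optimum would be about 42.7, but courses are indivisible.
Systems + Graphics + Databases + Networks: credit hours 12 + 11 + 3 + 9 = 35 ≤ 36, interest score 8 + 12 + 13 + 3 = 36.
Graphics + ML + Databases: credit hours 11 + 15 + 3 = 29 ≤ 36, interest score 12 + 13 + 13 = 38.
Systems + ML + Databases: credit hours 12 + 15 + 3 = 30 ≤ 36, interest score 8 + 13 + 13 = 34.
Best is Graphics, ML, and Databases with total interest score 38.

38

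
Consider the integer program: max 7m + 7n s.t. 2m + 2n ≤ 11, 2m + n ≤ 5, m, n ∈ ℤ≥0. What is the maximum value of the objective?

35

(m,n)=(0,5): 2·0+2·5=10≤11, 2·0+1·5=5≤5, objective 35.
(m,n)=(0,4): 2·0+2·4=8≤11, 2·0+1·4=4≤5, objective 28.
Maximum is 35 at (m,n)=(0,5).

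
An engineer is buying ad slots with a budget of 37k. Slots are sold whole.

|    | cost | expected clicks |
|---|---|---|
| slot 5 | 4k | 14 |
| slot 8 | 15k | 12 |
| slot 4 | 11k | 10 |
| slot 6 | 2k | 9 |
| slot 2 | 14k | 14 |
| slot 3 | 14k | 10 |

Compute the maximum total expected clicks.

49

slot 5 + slot 8 + slot 6 + slot 2: cost 4 + 15 + 2 + 14 = 35 ≤ 37, expected clicks 14 + 12 + 9 + 14 = 49.
slot 5 + slot 4 + slot 6 + slot 2: cost 4 + 11 + 2 + 14 = 31 ≤ 37, expected clicks 14 + 10 + 9 + 14 = 47.
slot 5 + slot 6 + slot 2 + slot 3: cost 4 + 2 + 14 + 14 = 34 ≤ 37, expected clicks 14 + 9 + 14 + 10 = 47.
Best is slot 5, slot 8, slot 6, and slot 2 with total expected clicks 49.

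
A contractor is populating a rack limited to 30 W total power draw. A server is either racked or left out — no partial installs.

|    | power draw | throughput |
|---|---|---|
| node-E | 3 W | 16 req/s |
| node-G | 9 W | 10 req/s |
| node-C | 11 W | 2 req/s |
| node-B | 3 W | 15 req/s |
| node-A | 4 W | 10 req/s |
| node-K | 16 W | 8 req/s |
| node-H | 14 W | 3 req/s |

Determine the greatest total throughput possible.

53

Take node-E, node-G, node-C, node-B, and node-A: power draw 3 + 9 + 11 + 3 + 4 = 30 ≤ 30, throughput 16 + 10 + 2 + 15 + 10 = 53.
No other feasible combination does better.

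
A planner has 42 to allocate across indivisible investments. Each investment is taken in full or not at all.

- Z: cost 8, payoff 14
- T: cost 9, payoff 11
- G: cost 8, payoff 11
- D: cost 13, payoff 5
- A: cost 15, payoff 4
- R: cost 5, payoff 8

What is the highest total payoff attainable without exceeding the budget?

44

Allowing fractional choices, the relaxed optimum would be about 48.6, but investments are indivisible.
Z + T + G + D: cost 8 + 9 + 8 + 13 = 38 ≤ 42, payoff 14 + 11 + 11 + 5 = 41.
Z + T + G + R: cost 8 + 9 + 8 + 5 = 30 ≤ 42, payoff 14 + 11 + 11 + 8 = 44.
Z + T + G + A: cost 8 + 9 + 8 + 15 = 40 ≤ 42, payoff 14 + 11 + 11 + 4 = 40.
Best is Z, T, G, and R with total payoff 44.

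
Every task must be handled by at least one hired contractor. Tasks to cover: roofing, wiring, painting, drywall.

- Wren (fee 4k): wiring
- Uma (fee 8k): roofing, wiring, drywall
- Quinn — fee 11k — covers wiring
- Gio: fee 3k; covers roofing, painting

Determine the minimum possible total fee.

11

The greedy cost-per-new-task heuristic would pick Gio, Wren, and Uma for 15, but a cheaper cover exists.
Choose Uma and Gio: together they cover roofing, wiring, painting, drywall — every task.
Total fee: 8 + 3 = 11.
No cover costs less than 11.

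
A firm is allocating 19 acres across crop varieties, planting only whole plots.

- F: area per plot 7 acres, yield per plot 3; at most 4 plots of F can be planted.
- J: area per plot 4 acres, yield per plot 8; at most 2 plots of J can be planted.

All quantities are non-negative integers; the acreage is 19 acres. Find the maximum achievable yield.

19

J has the best ratio (8/4); taking only J gives at most 2×8 = 16 (stopped by the supply cap of 2).
Mixing does better — 1×F and 2×J: area 15 ≤ 19, yield 1·3 + 2·8 = 19.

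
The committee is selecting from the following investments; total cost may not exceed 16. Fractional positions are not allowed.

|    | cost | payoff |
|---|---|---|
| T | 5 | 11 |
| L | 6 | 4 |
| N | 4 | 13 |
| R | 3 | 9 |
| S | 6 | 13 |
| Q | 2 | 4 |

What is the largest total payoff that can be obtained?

39

Treat it as a binary knapsack problem.
N + R + S + Q: cost 4 + 3 + 6 + 2 = 15 ≤ 16, payoff 13 + 9 + 13 + 4 = 39.
T + N + S: cost 5 + 4 + 6 = 15 ≤ 16, payoff 11 + 13 + 13 = 37.
T + N + R + Q: cost 5 + 4 + 3 + 2 = 14 ≤ 16, payoff 11 + 13 + 9 + 4 = 37.
Best is N, R, S, and Q with total payoff 39.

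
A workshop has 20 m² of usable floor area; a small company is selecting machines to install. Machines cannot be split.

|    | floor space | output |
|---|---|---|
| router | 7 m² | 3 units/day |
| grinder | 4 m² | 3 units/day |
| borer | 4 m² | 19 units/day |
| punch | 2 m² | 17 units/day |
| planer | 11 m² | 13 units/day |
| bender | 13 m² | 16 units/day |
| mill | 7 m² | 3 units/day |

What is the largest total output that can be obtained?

This is a 0-1 knapsack instance.
router + grinder + borer + punch: floor space 7 + 4 + 4 + 2 = 17 ≤ 20, output 3 + 3 + 19 + 17 = 42.
borer + punch + planer: floor space 4 + 2 + 11 = 17 ≤ 20, output 19 + 17 + 13 = 49.
borer + punch + bender: floor space 4 + 2 + 13 = 19 ≤ 20, output 19 + 17 + 16 = 52.
Best is borer, punch, and bender with total output 52.

52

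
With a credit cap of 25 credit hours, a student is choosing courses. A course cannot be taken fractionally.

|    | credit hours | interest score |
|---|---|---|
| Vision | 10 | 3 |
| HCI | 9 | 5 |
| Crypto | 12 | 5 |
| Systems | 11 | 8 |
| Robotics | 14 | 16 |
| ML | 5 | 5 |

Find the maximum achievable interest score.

24

Treat it as a binary knapsack problem.
Allowing fractional choices, the relaxed optimum would be about 25.4, but courses are indivisible.
HCI + Robotics: credit hours 9 + 14 = 23 ≤ 25, interest score 5 + 16 = 21.
Systems + Robotics: credit hours 11 + 14 = 25 ≤ 25, interest score 8 + 16 = 24.
Robotics + ML: credit hours 14 + 5 = 19 ≤ 25, interest score 16 + 5 = 21.
Best is Systems and Robotics with total interest score 24.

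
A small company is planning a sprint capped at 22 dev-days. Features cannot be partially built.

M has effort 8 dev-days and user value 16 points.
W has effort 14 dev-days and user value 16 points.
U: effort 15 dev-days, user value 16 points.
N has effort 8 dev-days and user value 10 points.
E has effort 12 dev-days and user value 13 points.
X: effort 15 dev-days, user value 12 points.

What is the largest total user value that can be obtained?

This is a 0-1 knapsack instance.
M + W: effort 8 + 14 = 22 ≤ 22, user value 16 + 16 = 32.
M + E: effort 8 + 12 = 20 ≤ 22, user value 16 + 13 = 29.
Best is M and W with total user value 32.

32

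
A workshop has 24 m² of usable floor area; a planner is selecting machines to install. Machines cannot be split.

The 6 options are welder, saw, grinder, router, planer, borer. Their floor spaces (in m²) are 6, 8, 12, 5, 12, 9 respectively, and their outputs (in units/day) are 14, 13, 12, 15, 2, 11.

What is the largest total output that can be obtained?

42

welder + grinder + router: floor space 6 + 12 + 5 = 23 ≤ 24, output 14 + 12 + 15 = 41.
welder + router + borer: floor space 6 + 5 + 9 = 20 ≤ 24, output 14 + 15 + 11 = 40.
welder + saw + router: floor space 6 + 8 + 5 = 19 ≤ 24, output 14 + 13 + 15 = 42.
Best is welder, saw, and router with total output 42.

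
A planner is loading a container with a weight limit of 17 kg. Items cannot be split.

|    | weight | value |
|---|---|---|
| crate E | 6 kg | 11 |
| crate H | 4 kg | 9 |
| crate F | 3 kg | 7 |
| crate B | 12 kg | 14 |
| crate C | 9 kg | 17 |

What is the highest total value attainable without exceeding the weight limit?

33

crate E + crate C: weight 6 + 9 = 15 ≤ 17, value 11 + 17 = 28.
crate H + crate F + crate C: weight 4 + 3 + 9 = 16 ≤ 17, value 9 + 7 + 17 = 33.
crate E + crate H + crate F: weight 6 + 4 + 3 = 13 ≤ 17, value 11 + 9 + 7 = 27.
Best is crate H, crate F, and crate C with total value 33.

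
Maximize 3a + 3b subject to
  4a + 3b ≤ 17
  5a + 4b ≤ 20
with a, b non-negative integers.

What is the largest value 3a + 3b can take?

15

(a,b)=(0,5) is feasible, giving 15.
(a,b)=(0,4) is feasible, giving 12.
The best lattice point is (0,5), giving 15.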